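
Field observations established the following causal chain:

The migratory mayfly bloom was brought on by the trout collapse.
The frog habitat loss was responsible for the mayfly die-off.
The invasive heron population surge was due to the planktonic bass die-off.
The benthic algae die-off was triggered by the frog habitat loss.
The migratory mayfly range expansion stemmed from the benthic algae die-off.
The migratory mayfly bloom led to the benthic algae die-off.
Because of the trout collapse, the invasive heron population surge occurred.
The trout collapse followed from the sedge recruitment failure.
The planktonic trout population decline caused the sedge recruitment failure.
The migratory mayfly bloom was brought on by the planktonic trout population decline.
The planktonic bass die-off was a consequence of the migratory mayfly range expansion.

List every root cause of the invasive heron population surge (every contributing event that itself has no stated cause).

Tracing upstream from the invasive heron population surge: the invasive heron population surge ← the planktonic bass die-off ← the migratory mayfly range expansion ← the benthic algae die-off ← the frog habitat loss.
A separate upstream branch: the invasive heron population surge ← the trout collapse ← the sedge recruitment failure ← the planktonic trout population decline.
Each of those chain origins has no stated cause.

the frog habitat loss, the planktonic trout population decline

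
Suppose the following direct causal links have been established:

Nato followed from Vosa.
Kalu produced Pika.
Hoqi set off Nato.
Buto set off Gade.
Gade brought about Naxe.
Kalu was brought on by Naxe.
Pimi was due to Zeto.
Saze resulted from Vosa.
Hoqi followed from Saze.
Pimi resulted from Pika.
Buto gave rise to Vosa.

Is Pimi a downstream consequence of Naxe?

Yes

There is a causal chain: Naxe → Kalu → Pika → Pimi.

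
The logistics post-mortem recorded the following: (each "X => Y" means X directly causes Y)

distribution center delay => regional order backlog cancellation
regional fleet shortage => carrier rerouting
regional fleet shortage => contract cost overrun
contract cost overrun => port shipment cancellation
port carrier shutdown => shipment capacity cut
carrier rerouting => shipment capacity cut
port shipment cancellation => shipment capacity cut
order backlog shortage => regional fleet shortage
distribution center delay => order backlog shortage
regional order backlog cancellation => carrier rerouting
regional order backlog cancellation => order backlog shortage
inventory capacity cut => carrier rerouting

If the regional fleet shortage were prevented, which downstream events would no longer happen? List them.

Downstream of the regional fleet shortage: the carrier rerouting, the contract cost overrun, the port shipment cancellation, the shipment capacity cut.
Of those, still caused via another path: the carrier rerouting, the shipment capacity cut.
The remainder have no surviving cause.

the contract cost overrun, the port shipment cancellation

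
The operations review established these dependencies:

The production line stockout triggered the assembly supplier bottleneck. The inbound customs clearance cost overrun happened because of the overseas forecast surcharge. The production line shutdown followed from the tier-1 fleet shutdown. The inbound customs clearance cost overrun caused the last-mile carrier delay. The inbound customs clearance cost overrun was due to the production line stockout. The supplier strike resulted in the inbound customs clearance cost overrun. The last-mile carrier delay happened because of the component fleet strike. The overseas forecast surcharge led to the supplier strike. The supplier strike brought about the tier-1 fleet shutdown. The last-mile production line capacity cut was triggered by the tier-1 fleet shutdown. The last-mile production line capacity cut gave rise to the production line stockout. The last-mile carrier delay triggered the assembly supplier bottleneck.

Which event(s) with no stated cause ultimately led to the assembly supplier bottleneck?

Tracing upstream from the assembly supplier bottleneck: the assembly supplier bottleneck ← the last-mile carrier delay ← the inbound customs clearance cost overrun ← the overseas forecast surcharge.
A separate upstream branch: the assembly supplier bottleneck ← the last-mile carrier delay ← the component fleet strike.
Each of those chain origins has no stated cause.

the component fleet strike, the overseas forecast surcharge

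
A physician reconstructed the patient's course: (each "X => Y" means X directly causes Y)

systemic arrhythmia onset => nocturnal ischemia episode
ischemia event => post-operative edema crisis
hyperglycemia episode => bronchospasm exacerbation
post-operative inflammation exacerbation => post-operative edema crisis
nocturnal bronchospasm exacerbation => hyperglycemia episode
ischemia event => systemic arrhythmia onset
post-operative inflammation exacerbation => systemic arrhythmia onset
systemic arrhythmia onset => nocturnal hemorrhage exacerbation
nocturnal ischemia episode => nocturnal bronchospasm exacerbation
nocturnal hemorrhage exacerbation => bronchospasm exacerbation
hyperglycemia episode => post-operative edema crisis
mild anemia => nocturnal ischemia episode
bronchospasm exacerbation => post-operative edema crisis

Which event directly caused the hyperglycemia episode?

the nocturnal bronchospasm exacerbation

Upstream contributors include the ischemia event, the post-operative inflammation exacerbation, the systemic arrhythmia onset, the mild anemia, the nocturnal ischemia episode, but only the nocturnal bronchospasm exacerbation feeds directly into the hyperglycemia episode.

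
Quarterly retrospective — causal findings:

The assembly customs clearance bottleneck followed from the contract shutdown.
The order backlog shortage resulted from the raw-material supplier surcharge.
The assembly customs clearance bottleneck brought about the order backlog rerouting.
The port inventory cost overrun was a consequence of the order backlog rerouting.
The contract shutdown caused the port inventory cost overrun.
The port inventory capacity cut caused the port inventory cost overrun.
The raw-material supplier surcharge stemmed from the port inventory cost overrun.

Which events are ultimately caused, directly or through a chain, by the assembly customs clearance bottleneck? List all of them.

Direct effects: the order backlog rerouting.
2 steps out: the port inventory cost overrun.
3 steps out: the raw-material supplier surcharge.
4 steps out: the order backlog shortage.
Not reachable from it: the contract shutdown, the port inventory capacity cut.

the order backlog rerouting, the order backlog shortage, the port inventory cost overrun, the raw-material supplier surcharge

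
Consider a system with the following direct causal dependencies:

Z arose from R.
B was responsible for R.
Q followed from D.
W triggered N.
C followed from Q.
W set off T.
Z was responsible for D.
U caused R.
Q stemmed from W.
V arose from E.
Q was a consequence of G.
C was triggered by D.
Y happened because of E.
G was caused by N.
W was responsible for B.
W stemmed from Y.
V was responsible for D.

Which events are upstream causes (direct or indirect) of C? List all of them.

B, D, E, G, N, Q, R, U, V, W, Y, Z

Immediate causes of C: D, Q.
Further upstream: E, Y, W, V, B, R, Z, N, G, U.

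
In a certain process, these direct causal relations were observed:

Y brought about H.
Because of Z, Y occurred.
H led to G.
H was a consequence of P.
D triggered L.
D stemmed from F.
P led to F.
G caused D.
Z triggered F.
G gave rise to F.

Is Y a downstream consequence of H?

H leads to G, F, D, L; Y is not among them.

No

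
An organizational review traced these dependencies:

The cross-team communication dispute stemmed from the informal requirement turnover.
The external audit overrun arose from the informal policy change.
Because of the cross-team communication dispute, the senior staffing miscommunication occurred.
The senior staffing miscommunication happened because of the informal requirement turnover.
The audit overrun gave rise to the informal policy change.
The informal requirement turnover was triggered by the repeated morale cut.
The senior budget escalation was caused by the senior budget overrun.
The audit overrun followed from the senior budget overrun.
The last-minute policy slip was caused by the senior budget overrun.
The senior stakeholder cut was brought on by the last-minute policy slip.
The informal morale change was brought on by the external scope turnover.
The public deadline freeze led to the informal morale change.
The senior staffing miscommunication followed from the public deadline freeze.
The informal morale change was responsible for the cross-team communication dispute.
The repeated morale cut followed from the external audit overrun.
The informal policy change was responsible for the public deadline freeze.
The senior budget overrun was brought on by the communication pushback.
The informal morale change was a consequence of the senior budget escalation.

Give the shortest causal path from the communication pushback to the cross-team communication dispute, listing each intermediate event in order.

the communication pushback → the senior budget overrun
the senior budget overrun → the senior budget escalation
the senior budget escalation → the informal morale change
the informal morale change → the cross-team communication dispute
Length: 4 steps.

the communication pushback → the senior budget overrun → the senior budget escalation → the informal morale change → the cross-team communication dispute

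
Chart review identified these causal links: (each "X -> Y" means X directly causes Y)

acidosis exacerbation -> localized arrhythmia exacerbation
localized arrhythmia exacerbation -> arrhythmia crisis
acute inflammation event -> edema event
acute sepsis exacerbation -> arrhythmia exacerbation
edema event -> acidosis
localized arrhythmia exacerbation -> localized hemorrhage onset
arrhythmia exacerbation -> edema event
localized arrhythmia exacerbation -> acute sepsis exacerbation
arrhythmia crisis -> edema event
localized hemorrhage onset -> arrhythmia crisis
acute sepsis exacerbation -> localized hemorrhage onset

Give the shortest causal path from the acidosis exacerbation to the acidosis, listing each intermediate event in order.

the acidosis exacerbation → the localized arrhythmia exacerbation
the localized arrhythmia exacerbation → the arrhythmia crisis
the arrhythmia crisis → the edema event
the edema event → the acidosis
Length: 4 steps.

the acidosis exacerbation → the localized arrhythmia exacerbation → the arrhythmia crisis → the edema event → the acidosis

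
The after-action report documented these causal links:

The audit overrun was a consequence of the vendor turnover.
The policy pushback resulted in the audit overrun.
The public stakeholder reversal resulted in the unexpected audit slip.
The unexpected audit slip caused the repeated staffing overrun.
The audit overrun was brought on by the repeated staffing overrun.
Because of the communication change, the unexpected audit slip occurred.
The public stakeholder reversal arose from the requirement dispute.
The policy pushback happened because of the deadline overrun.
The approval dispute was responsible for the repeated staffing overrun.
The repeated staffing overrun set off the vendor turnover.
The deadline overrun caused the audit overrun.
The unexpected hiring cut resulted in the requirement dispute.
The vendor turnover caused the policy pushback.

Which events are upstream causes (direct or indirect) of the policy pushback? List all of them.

Immediate causes of the policy pushback: the vendor turnover, the deadline overrun.
Further upstream: the approval dispute, the communication change, the unexpected hiring cut, the requirement dispute, the public stakeholder reversal, the unexpected audit slip, the repeated staffing overrun.

the approval dispute, the communication change, the deadline overrun, the public stakeholder reversal, the repeated staffing overrun, the requirement dispute, the unexpected audit slip, the unexpected hiring cut, the vendor turnover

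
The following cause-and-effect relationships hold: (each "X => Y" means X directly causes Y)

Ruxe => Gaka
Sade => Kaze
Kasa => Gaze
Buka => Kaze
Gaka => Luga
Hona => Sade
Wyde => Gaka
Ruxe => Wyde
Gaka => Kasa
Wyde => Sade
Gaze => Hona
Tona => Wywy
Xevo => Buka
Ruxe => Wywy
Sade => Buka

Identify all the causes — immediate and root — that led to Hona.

Gaka, Gaze, Kasa, Ruxe, Wyde

Immediate cause of Hona: Gaze.
Further upstream: Ruxe, Wyde, Gaka, Kasa.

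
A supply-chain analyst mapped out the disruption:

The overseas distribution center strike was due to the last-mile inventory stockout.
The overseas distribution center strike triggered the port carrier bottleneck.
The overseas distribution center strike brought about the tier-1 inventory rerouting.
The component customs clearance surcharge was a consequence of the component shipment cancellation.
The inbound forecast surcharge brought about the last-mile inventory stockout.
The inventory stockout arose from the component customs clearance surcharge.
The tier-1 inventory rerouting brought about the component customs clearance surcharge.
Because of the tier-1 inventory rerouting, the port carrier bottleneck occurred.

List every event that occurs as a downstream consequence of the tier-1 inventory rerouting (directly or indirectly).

Direct effects: the port carrier bottleneck, the component customs clearance surcharge.
2 steps out: the inventory stockout.
Not reachable from it: the component shipment cancellation, the inbound forecast surcharge, the last-mile inventory stockout, the overseas distribution center strike.

the component customs clearance surcharge, the inventory stockout, the port carrier bottleneck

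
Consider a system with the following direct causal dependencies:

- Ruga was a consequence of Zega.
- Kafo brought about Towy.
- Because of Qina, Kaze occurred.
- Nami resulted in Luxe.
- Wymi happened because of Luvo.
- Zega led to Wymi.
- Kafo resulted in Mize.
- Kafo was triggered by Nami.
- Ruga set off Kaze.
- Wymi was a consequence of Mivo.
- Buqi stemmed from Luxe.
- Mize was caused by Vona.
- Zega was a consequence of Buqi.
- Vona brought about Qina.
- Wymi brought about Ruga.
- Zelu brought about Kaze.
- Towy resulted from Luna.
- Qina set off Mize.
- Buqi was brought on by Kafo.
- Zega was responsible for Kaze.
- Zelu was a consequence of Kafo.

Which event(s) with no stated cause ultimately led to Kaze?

Tracing upstream from Kaze: Kaze ← Qina ← Vona.
A separate upstream branch: Kaze ← Ruga ← Wymi ← Luvo.
A separate upstream branch: Kaze ← Zelu ← Kafo ← Nami.
A separate upstream branch: Kaze ← Ruga ← Wymi ← Mivo.
Each of those chain origins has no stated cause.

Luvo, Mivo, Nami, Vona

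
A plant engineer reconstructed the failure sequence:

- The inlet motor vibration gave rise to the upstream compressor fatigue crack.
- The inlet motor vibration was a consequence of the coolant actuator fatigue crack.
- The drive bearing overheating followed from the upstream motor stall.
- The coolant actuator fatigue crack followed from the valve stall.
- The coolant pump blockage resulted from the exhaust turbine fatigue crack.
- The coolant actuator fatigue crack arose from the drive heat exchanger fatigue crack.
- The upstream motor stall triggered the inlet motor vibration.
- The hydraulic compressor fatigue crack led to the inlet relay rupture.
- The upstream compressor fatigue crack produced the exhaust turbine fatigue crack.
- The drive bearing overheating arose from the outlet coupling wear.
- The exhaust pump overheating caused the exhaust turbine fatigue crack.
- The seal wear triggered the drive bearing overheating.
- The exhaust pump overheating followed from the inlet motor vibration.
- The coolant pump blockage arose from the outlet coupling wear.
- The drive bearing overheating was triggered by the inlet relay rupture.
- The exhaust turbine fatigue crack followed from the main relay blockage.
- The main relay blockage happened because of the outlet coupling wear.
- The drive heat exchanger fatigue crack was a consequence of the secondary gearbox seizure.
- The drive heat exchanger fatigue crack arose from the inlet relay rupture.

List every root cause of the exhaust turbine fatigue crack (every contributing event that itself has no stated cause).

the hydraulic compressor fatigue crack, the outlet coupling wear, the secondary gearbox seizure, the upstream motor stall, the valve stall

Tracing upstream from the exhaust turbine fatigue crack: the exhaust turbine fatigue crack ← the main relay blockage ← the outlet coupling wear.
A separate upstream branch: the exhaust turbine fatigue crack ← the upstream compressor fatigue crack ← the inlet motor vibration ← the coolant actuator fatigue crack ← the drive heat exchanger fatigue crack ← the inlet relay rupture ← the hydraulic compressor fatigue crack.
A separate upstream branch: the exhaust turbine fatigue crack ← the upstream compressor fatigue crack ← the inlet motor vibration ← the coolant actuator fatigue crack ← the drive heat exchanger fatigue crack ← the secondary gearbox seizure.
A separate upstream branch: the exhaust turbine fatigue crack ← the upstream compressor fatigue crack ← the inlet motor vibration ← the upstream motor stall.
A separate upstream branch: the exhaust turbine fatigue crack ← the upstream compressor fatigue crack ← the inlet motor vibration ← the coolant actuator fatigue crack ← the valve stall.
Each of those chain origins has no stated cause.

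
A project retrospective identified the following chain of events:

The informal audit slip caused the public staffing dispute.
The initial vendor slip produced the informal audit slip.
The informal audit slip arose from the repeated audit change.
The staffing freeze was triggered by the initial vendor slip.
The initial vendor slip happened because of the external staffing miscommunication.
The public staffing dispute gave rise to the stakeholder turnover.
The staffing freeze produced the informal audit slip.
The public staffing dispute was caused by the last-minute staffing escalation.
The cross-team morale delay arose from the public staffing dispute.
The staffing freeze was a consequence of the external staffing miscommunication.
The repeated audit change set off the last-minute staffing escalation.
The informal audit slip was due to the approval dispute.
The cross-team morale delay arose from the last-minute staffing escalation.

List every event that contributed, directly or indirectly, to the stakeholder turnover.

Immediate cause of the stakeholder turnover: the public staffing dispute.
Further upstream: the external staffing miscommunication, the initial vendor slip, the repeated audit change, the approval dispute, the staffing freeze, the informal audit slip, the last-minute staffing escalation.

the approval dispute, the external staffing miscommunication, the informal audit slip, the initial vendor slip, the last-minute staffing escalation, the public staffing dispute, the repeated audit change, the staffing freeze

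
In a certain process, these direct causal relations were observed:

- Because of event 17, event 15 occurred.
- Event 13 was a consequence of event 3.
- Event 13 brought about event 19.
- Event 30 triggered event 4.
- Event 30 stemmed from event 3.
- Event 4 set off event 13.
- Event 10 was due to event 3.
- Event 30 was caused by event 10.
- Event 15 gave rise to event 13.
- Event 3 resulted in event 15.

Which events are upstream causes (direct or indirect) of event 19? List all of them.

Immediate cause of event 19: event 13.
Further upstream: event 3, event 15, event 10, event 30, event 4, event 17.

event 10, event 13, event 15, event 17, event 3, event 30, event 4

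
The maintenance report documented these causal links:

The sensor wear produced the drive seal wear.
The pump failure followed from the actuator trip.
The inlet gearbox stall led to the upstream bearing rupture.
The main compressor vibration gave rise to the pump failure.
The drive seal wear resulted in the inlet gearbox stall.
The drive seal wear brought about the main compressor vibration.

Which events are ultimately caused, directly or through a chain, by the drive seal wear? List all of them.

the inlet gearbox stall, the main compressor vibration, the pump failure, the upstream bearing rupture

Direct effects: the main compressor vibration, the inlet gearbox stall.
2 steps out: the upstream bearing rupture, the pump failure.
Not reachable from it: the sensor wear, the actuator trip.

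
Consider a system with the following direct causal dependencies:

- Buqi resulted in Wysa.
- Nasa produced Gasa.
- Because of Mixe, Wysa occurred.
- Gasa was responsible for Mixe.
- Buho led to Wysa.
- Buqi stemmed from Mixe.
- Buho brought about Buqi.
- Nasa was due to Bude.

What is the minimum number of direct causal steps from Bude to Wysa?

4

Shortest chain: Bude → Nasa → Gasa → Mixe → Wysa.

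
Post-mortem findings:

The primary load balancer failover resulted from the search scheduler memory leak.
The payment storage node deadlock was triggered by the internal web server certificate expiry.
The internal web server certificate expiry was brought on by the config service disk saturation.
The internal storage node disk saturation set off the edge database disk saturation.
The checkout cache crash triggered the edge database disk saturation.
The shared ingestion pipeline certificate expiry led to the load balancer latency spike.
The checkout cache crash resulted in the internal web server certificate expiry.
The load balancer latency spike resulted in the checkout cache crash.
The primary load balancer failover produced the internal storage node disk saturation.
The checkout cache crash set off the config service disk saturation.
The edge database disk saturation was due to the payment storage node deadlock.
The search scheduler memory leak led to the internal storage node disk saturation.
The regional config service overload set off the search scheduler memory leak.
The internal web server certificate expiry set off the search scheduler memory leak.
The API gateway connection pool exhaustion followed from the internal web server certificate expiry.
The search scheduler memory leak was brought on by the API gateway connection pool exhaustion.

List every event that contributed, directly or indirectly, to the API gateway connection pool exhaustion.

Immediate cause of the API gateway connection pool exhaustion: the internal web server certificate expiry.
Further upstream: the shared ingestion pipeline certificate expiry, the load balancer latency spike, the checkout cache crash, the config service disk saturation.

the checkout cache crash, the config service disk saturation, the internal web server certificate expiry, the load balancer latency spike, the shared ingestion pipeline certificate expiry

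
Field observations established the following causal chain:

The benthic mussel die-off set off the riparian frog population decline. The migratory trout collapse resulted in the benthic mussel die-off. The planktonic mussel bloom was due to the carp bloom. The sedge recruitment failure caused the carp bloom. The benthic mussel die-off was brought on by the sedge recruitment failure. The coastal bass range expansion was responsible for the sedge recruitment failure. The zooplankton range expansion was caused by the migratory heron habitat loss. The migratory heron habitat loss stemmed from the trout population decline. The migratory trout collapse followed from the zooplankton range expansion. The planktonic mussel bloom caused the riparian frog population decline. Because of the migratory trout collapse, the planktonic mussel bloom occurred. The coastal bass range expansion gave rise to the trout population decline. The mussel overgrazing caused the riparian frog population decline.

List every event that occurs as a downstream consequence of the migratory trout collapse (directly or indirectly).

the benthic mussel die-off, the planktonic mussel bloom, the riparian frog population decline

Direct effects: the planktonic mussel bloom, the benthic mussel die-off.
2 steps out: the riparian frog population decline.
Not reachable from it: the mussel overgrazing, the coastal bass range expansion, the trout population decline, the migratory heron habitat loss, the sedge recruitment failure, the zooplankton range expansion, the carp bloom.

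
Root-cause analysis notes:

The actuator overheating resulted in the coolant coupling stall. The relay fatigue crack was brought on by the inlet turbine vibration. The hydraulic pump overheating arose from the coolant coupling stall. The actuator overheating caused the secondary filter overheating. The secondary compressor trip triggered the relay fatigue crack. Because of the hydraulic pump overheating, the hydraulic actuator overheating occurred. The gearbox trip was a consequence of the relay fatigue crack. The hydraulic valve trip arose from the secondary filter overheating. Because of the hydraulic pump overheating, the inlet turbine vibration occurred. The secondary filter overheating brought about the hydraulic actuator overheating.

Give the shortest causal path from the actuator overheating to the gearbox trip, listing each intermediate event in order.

the actuator overheating → the coolant coupling stall
the coolant coupling stall → the hydraulic pump overheating
the hydraulic pump overheating → the inlet turbine vibration
the inlet turbine vibration → the relay fatigue crack
the relay fatigue crack → the gearbox trip
Length: 5 steps.

the actuator overheating → the coolant coupling stall → the hydraulic pump overheating → the inlet turbine vibration → the relay fatigue crack → the gearbox trip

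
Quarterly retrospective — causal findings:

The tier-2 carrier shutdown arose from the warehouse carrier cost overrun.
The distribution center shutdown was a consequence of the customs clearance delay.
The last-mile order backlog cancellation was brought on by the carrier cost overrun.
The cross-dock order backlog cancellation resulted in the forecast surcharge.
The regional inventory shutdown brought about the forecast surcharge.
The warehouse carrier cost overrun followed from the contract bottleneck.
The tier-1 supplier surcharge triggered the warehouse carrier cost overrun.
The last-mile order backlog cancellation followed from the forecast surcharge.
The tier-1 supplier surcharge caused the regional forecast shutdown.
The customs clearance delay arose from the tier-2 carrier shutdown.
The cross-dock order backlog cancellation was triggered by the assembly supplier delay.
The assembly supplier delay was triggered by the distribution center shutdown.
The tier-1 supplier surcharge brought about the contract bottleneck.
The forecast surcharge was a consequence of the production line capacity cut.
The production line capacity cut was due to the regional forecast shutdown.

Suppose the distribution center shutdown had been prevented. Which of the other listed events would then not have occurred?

the assembly supplier delay, the cross-dock order backlog cancellation

Downstream of the distribution center shutdown: the assembly supplier delay, the cross-dock order backlog cancellation, the forecast surcharge, the last-mile order backlog cancellation.
Of those, still caused via another path: the forecast surcharge, the last-mile order backlog cancellation.
The remainder have no surviving cause.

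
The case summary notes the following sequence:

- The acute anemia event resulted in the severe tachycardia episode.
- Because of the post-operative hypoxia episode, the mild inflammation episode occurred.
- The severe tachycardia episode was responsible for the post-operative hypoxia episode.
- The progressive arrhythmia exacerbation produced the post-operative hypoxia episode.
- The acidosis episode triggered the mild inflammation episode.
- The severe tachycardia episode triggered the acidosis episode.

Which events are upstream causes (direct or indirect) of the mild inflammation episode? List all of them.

the acidosis episode, the acute anemia event, the post-operative hypoxia episode, the progressive arrhythmia exacerbation, the severe tachycardia episode

Immediate causes of the mild inflammation episode: the post-operative hypoxia episode, the acidosis episode.
Further upstream: the acute anemia event, the severe tachycardia episode, the progressive arrhythmia exacerbation.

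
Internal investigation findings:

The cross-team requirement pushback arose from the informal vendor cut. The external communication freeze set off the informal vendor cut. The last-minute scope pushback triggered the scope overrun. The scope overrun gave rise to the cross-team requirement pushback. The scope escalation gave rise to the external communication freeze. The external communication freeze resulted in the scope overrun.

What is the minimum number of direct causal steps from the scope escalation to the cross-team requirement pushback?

3

Shortest chain: the scope escalation → the external communication freeze → the informal vendor cut → the cross-team requirement pushback.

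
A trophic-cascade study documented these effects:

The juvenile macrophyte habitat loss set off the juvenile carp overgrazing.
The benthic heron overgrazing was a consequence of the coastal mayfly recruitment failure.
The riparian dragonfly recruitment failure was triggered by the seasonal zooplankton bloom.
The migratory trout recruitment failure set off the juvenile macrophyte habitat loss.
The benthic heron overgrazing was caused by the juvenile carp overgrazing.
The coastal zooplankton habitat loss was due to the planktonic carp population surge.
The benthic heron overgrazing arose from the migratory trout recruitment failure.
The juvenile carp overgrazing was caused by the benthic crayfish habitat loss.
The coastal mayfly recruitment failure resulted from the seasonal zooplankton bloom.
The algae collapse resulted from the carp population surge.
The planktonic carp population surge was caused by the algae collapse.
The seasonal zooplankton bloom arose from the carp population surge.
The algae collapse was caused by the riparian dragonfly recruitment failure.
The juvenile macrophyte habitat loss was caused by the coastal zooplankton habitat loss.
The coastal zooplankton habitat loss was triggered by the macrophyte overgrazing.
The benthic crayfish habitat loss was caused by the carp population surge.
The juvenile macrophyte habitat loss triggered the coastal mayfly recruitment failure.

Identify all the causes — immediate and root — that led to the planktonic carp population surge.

Immediate cause of the planktonic carp population surge: the algae collapse.
Further upstream: the carp population surge, the seasonal zooplankton bloom, the riparian dragonfly recruitment failure.

the algae collapse, the carp population surge, the riparian dragonfly recruitment failure, the seasonal zooplankton bloom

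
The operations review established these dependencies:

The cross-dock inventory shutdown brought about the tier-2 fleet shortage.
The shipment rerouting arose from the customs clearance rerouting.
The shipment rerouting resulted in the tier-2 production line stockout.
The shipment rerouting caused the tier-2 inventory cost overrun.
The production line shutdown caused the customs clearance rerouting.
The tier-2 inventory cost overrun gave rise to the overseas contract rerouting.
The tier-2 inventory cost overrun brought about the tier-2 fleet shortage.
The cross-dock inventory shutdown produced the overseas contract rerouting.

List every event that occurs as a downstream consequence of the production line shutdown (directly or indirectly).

the customs clearance rerouting, the overseas contract rerouting, the shipment rerouting, the tier-2 fleet shortage, the tier-2 inventory cost overrun, the tier-2 production line stockout

Direct effects: the customs clearance rerouting.
2 steps out: the shipment rerouting.
3 steps out: the tier-2 inventory cost overrun, the tier-2 production line stockout.
4 steps out: the tier-2 fleet shortage, the overseas contract rerouting.
Not reachable from it: the cross-dock inventory shutdown.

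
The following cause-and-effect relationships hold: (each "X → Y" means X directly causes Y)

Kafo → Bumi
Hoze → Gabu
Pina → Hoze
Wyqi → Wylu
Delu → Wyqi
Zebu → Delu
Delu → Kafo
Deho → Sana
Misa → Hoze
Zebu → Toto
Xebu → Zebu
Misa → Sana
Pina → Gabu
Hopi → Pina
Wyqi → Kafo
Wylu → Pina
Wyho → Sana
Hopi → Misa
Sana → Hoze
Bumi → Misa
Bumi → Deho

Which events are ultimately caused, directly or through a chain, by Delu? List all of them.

Direct effects: Wyqi, Kafo.
2 steps out: Wylu, Bumi.
3 steps out: Deho, Misa, Pina.
4 steps out: Sana, Hoze, Gabu.
Not reachable from it: Xebu, Zebu, Toto, Hopi, Wyho.

Bumi, Deho, Gabu, Hoze, Kafo, Misa, Pina, Sana, Wylu, Wyqi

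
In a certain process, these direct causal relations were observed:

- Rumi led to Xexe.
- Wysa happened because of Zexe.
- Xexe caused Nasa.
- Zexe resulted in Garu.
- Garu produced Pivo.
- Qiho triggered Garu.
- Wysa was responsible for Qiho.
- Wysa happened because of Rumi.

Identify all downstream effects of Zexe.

Direct effects: Wysa, Garu.
2 steps out: Qiho, Pivo.
Not reachable from it: Rumi, Xexe, Nasa.

Garu, Pivo, Qiho, Wysa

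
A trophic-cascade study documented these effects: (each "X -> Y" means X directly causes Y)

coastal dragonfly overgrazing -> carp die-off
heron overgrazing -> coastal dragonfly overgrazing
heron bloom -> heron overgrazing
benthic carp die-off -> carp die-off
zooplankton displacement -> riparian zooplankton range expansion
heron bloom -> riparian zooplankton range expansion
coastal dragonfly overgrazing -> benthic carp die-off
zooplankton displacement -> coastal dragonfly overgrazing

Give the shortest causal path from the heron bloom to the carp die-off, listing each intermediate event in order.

the heron bloom → the heron overgrazing → the coastal dragonfly overgrazing → the carp die-off

the heron bloom → the heron overgrazing
the heron overgrazing → the coastal dragonfly overgrazing
the coastal dragonfly overgrazing → the carp die-off
Length: 3 steps.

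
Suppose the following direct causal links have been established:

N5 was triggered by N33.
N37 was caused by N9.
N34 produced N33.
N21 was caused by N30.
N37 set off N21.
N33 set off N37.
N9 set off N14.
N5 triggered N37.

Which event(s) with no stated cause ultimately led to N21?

N30, N34, N9

Tracing upstream from N21: N21 ← N37 ← N9.
A separate upstream branch: N21 ← N37 ← N33 ← N34.
A separate upstream branch: N21 ← N30.
Each of those chain origins has no stated cause.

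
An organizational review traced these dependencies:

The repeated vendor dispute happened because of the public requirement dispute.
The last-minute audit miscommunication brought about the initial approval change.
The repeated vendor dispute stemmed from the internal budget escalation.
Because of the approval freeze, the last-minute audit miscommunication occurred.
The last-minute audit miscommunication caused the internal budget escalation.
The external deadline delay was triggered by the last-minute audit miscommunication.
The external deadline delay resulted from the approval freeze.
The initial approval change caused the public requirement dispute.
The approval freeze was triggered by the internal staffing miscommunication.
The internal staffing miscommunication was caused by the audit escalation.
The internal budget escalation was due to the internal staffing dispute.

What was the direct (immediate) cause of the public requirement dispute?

the initial approval change

Upstream contributors include the audit escalation, the internal staffing miscommunication, the approval freeze, the last-minute audit miscommunication, but only the initial approval change feeds directly into the public requirement dispute.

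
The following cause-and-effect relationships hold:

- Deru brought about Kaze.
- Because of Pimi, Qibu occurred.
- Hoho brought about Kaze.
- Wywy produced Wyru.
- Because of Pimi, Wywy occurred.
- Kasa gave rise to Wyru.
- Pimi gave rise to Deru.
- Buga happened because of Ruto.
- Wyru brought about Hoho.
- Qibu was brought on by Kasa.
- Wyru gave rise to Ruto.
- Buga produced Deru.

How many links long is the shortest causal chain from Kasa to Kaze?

3

Shortest chain: Kasa → Wyru → Hoho → Kaze.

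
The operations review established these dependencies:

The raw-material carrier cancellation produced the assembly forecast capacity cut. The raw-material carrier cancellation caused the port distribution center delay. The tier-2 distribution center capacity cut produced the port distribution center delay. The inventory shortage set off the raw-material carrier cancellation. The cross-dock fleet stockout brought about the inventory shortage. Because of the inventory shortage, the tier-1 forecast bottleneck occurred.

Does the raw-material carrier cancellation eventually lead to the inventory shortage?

No

The raw-material carrier cancellation leads to the assembly forecast capacity cut, the port distribution center delay; the inventory shortage is not among them.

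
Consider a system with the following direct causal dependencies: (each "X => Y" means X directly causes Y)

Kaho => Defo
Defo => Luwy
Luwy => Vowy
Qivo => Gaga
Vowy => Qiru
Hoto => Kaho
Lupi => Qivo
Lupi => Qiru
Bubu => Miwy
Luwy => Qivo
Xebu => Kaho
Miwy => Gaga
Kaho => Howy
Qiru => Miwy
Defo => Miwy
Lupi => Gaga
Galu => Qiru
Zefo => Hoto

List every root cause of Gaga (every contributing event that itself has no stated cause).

Bubu, Galu, Lupi, Xebu, Zefo

Tracing upstream from Gaga: Gaga ← Miwy ← Defo ← Kaho ← Xebu.
A separate upstream branch: Gaga ← Miwy ← Bubu.
A separate upstream branch: Gaga ← Miwy ← Defo ← Kaho ← Hoto ← Zefo.
A separate upstream branch: Gaga ← Miwy ← Qiru ← Galu.
A separate upstream branch: Gaga ← Lupi.
Each of those chain origins has no stated cause.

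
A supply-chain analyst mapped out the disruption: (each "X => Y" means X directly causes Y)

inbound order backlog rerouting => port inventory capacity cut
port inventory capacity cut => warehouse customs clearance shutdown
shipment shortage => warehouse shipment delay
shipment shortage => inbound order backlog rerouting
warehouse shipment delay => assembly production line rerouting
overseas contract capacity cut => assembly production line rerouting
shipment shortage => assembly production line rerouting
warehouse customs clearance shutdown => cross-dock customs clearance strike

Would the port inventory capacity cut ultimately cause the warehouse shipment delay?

The port inventory capacity cut leads to the warehouse customs clearance shutdown, the cross-dock customs clearance strike; the warehouse shipment delay is not among them.

No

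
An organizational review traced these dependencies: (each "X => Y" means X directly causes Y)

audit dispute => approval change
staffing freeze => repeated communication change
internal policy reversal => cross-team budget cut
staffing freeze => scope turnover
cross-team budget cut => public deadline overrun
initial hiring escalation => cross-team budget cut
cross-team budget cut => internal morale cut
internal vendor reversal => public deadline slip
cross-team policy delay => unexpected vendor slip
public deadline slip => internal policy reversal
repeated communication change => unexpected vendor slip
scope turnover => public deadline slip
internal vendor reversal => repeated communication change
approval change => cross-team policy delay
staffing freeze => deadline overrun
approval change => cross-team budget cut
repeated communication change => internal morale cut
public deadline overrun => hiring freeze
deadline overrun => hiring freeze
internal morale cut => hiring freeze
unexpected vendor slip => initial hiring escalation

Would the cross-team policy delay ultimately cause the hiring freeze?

Yes

There is a causal chain: the cross-team policy delay → the unexpected vendor slip → the initial hiring escalation → the cross-team budget cut → the public deadline overrun → the hiring freeze.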